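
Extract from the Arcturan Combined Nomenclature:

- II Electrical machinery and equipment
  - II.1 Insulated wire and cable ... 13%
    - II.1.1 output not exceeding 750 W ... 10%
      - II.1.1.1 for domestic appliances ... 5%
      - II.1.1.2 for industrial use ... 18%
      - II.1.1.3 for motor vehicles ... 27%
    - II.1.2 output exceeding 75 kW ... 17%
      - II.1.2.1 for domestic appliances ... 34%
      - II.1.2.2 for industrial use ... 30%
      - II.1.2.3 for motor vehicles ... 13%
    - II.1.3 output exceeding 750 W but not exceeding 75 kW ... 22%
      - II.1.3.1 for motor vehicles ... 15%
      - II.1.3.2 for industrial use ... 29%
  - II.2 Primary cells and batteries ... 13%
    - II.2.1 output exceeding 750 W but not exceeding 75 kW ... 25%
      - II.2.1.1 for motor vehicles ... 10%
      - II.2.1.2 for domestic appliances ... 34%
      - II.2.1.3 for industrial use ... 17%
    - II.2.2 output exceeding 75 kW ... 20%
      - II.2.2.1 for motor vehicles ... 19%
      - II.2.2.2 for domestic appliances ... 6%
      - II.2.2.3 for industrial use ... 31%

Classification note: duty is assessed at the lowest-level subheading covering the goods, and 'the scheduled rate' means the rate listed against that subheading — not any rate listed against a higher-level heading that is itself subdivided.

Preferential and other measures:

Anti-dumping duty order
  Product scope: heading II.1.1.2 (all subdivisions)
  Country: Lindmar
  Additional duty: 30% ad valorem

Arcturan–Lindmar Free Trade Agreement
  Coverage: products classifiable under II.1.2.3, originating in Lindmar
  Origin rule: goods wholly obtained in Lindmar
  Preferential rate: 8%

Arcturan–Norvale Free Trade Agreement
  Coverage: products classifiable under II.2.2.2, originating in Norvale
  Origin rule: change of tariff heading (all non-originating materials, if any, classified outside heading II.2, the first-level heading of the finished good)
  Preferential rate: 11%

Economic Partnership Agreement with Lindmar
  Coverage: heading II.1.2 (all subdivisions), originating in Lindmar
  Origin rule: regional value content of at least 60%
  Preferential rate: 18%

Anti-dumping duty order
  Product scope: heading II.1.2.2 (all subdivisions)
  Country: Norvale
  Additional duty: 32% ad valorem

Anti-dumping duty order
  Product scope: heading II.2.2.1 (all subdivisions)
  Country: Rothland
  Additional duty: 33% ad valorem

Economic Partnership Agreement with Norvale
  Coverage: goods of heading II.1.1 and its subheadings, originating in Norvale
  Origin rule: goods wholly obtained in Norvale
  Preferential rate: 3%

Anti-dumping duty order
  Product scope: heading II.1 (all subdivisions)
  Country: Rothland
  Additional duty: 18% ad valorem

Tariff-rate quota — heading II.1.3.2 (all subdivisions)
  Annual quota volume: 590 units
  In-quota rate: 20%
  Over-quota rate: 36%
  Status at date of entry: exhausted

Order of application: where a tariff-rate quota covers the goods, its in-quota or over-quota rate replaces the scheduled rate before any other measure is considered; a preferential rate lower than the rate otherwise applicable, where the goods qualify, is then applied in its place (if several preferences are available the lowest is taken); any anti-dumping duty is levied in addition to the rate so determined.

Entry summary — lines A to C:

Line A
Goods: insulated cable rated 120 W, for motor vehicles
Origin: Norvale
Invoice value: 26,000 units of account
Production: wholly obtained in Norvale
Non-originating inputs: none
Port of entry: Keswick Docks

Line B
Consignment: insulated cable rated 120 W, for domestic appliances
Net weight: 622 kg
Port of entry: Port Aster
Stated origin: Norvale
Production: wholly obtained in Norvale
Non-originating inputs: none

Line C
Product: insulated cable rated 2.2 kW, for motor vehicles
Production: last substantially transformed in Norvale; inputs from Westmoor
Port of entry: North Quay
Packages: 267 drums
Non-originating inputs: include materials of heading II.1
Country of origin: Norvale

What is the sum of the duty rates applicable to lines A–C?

Line A: insulated cable → II.1; rated 120 W → II.1.1; for motor vehicles → II.1.1.3. Scheduled 27%. Norvale agreement on II.2.2.2: II.1.1.3 not covered; Norvale agreement on II.1.1: wholly obtained → 3% available; preferential 3%. → 3%.
Line B: insulated cable → II.1; rated 120 W → II.1.1; for domestic appliances → II.1.1.1. Scheduled 5%. Norvale agreement on II.2.2.2: II.1.1.1 not covered; Norvale agreement on II.1.1: wholly obtained → 3% available; preferential 3%. → 3%.
Line C: insulated cable → II.1; rated 2.2 kW → II.1.3; for motor vehicles → II.1.3.1. Scheduled 15%. Norvale agreement on II.2.2.2: II.1.3.1 not covered; Norvale agreement on II.1.1: II.1.3.1 not covered. → 15%.
Sum: 3% + 3% + 15% = 21%.

21%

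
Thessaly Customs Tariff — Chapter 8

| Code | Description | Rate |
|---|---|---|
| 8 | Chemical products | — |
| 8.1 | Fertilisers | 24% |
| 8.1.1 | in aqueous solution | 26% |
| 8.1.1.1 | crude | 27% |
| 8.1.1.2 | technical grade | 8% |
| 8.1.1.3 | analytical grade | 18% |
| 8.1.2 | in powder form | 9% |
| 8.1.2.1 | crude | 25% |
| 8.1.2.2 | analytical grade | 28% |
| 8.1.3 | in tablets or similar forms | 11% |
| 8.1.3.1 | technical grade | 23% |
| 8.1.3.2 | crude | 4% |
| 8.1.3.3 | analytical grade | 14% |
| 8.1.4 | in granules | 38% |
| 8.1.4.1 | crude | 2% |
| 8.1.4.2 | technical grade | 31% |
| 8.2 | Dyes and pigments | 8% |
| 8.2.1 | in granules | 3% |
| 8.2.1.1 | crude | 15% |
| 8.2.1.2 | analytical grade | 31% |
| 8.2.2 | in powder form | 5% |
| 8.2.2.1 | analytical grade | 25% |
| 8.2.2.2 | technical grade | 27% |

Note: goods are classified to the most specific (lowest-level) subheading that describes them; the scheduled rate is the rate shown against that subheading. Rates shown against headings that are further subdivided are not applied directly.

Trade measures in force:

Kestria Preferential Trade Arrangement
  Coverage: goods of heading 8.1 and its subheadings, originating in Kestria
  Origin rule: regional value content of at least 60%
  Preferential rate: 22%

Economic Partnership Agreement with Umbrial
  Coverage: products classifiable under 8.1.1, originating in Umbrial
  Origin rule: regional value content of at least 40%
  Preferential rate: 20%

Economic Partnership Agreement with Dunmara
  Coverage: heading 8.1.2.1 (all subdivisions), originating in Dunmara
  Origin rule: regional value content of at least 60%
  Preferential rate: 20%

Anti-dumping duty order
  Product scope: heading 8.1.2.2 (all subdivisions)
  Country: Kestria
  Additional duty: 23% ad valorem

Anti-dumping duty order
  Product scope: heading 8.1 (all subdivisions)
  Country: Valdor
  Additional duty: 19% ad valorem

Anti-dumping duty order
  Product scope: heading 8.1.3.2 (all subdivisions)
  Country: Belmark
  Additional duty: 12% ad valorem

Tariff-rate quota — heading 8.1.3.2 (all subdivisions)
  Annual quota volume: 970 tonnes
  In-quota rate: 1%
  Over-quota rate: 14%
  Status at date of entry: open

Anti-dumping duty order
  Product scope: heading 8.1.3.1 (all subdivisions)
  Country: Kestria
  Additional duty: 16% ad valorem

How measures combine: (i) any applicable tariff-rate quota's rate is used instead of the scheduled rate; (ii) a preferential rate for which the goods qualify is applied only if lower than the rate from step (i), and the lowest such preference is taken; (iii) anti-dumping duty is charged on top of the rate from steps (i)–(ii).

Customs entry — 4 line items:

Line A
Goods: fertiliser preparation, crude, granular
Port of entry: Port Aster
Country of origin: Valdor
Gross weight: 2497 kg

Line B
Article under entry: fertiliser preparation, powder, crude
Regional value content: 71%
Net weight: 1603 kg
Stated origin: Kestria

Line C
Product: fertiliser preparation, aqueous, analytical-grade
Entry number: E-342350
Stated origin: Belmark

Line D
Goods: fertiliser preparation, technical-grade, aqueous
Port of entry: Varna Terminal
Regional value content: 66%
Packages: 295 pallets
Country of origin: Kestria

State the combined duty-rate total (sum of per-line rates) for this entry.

69%

Line A: fertiliser → 8.1; granular → 8.1.4; crude → 8.1.4.1. Scheduled 2%. anti-dumping (Valdor, 8.1): +19%; total 2% + 19% = 21%. → 21%.
Line B: fertiliser → 8.1; powder → 8.1.2; crude → 8.1.2.1. Scheduled 25%. Kestria agreement on 8.1: RVC ≥ 60% → 22% available; preferential 22%. → 22%.
Line C: fertiliser → 8.1; aqueous → 8.1.1; analytical-grade → 8.1.1.3. Scheduled 18%. No special measure applies. → 18%.
Line D: fertiliser → 8.1; aqueous → 8.1.1; technical-grade → 8.1.1.2. Scheduled 8%. Kestria agreement on 8.1: RVC ≥ 60% → 22% available; preference 22% not lower than 8% → no reduction. → 8%.
Sum: 21% + 22% + 18% + 8% = 69%.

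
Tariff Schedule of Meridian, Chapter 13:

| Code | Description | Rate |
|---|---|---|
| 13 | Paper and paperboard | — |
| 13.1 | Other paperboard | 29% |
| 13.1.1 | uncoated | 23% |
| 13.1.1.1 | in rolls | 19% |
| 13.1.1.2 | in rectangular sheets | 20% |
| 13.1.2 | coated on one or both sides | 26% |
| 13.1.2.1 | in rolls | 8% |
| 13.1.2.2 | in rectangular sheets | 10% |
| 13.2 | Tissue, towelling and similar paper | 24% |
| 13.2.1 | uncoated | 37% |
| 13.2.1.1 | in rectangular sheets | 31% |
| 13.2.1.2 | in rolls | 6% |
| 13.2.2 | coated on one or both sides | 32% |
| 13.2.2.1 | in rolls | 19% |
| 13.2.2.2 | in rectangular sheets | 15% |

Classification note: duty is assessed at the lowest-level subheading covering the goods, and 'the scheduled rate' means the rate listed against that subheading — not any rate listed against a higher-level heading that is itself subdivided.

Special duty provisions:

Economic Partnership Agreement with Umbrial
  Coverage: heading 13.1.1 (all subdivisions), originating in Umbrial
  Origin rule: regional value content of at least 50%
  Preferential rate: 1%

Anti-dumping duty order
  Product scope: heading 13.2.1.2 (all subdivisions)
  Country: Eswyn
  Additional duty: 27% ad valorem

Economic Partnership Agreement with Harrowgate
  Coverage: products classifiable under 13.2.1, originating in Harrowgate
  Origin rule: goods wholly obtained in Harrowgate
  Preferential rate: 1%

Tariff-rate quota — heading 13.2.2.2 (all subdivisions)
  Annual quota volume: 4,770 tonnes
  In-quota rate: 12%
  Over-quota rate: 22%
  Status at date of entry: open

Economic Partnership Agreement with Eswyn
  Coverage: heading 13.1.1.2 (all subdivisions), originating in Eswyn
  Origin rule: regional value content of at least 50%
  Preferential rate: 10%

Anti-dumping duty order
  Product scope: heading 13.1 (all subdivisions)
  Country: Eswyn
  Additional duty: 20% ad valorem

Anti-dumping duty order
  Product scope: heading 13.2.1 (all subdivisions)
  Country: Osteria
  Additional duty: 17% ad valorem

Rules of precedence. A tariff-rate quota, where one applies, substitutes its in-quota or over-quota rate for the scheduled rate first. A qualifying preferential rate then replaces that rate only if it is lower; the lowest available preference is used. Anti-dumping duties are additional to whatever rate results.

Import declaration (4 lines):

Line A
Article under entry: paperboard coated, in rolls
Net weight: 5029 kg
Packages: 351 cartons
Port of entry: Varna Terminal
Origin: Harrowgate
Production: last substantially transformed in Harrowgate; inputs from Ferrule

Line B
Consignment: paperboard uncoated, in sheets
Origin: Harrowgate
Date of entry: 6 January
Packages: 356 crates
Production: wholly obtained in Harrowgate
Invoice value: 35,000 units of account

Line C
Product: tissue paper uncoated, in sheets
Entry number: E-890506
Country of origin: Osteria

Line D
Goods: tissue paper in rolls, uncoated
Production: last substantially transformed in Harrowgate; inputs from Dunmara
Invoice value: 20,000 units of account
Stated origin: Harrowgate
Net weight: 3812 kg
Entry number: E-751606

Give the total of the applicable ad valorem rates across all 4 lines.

Line A: paperboard → 13.1; coated → 13.1.2; in rolls → 13.1.2.1. Scheduled 8%. Harrowgate agreement on 13.2.1: 13.1.2.1 not covered. → 8%.
Line B: paperboard → 13.1; uncoated → 13.1.1; in sheets → 13.1.1.2. Scheduled 20%. Harrowgate agreement on 13.2.1: 13.1.1.2 not covered. → 20%.
Line C: tissue paper → 13.2; uncoated → 13.2.1; in sheets → 13.2.1.1. Scheduled 31%. anti-dumping (Osteria, 13.2.1): +17%; total 31% + 17% = 48%. → 48%.
Line D: tissue paper → 13.2; uncoated → 13.2.1; in rolls → 13.2.1.2. Scheduled 6%. Harrowgate agreement on 13.2.1: not wholly obtained. → 6%.
Sum: 8% + 20% + 48% + 6% = 82%.

82%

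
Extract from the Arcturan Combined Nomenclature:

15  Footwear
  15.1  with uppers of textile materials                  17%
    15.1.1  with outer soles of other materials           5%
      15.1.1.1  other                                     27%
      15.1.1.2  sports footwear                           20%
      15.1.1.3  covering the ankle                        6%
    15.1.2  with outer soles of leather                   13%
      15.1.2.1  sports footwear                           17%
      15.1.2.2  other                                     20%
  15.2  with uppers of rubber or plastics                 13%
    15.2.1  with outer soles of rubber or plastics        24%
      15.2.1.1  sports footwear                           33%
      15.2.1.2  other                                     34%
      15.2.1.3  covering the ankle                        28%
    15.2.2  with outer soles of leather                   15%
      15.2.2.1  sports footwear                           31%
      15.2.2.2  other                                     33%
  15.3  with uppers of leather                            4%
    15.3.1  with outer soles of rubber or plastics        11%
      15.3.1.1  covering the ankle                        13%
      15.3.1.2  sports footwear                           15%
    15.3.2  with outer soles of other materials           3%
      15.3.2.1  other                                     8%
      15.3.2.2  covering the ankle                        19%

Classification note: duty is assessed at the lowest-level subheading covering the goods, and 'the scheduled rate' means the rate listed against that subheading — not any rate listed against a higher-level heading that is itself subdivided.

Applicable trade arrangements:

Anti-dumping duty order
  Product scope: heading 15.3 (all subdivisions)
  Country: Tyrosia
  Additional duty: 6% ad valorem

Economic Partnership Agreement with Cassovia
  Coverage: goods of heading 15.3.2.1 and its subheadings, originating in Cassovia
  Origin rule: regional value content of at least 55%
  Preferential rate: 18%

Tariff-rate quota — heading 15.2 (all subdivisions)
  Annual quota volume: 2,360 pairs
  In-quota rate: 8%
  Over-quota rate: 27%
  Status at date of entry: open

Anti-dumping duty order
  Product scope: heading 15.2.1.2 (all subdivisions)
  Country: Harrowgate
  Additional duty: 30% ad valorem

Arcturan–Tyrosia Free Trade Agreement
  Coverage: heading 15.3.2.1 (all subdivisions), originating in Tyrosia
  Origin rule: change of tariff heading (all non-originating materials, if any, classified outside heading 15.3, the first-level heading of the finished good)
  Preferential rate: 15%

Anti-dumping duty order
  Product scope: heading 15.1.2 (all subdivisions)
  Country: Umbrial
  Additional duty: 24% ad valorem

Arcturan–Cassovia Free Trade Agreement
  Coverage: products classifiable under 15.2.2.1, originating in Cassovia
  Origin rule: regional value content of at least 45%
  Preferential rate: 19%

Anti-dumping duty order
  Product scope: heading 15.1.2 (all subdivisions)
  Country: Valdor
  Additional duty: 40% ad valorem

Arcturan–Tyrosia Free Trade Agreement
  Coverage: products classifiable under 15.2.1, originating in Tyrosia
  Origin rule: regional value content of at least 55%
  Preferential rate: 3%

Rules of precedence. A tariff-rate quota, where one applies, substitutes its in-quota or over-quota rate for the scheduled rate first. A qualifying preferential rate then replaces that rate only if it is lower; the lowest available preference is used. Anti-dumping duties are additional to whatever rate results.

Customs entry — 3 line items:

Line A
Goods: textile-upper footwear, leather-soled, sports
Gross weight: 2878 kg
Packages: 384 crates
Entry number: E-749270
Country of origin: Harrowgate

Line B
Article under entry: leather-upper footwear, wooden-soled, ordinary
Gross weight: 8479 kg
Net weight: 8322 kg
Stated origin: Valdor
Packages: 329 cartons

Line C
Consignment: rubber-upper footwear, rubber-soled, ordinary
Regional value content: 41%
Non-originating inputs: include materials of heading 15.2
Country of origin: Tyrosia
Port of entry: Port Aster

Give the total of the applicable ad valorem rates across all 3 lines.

33%

Line A: textile-upper → 15.1; leather-soled → 15.1.2; sports → 15.1.2.1. Scheduled 17%. No special measure applies. → 17%.
Line B: leather-upper → 15.3; wooden-soled → 15.3.2; ordinary → 15.3.2.1. Scheduled 8%. No special measure applies. → 8%.
Line C: rubber-upper → 15.2; rubber-soled → 15.2.1; ordinary → 15.2.1.2. Scheduled 34%. quota on 15.2 open → in-quota 8%; Tyrosia agreement on 15.3.2.1: 15.2.1.2 not covered; Tyrosia agreement on 15.2.1: RVC < 55%. → 8%.
Sum: 17% + 8% + 8% = 33%.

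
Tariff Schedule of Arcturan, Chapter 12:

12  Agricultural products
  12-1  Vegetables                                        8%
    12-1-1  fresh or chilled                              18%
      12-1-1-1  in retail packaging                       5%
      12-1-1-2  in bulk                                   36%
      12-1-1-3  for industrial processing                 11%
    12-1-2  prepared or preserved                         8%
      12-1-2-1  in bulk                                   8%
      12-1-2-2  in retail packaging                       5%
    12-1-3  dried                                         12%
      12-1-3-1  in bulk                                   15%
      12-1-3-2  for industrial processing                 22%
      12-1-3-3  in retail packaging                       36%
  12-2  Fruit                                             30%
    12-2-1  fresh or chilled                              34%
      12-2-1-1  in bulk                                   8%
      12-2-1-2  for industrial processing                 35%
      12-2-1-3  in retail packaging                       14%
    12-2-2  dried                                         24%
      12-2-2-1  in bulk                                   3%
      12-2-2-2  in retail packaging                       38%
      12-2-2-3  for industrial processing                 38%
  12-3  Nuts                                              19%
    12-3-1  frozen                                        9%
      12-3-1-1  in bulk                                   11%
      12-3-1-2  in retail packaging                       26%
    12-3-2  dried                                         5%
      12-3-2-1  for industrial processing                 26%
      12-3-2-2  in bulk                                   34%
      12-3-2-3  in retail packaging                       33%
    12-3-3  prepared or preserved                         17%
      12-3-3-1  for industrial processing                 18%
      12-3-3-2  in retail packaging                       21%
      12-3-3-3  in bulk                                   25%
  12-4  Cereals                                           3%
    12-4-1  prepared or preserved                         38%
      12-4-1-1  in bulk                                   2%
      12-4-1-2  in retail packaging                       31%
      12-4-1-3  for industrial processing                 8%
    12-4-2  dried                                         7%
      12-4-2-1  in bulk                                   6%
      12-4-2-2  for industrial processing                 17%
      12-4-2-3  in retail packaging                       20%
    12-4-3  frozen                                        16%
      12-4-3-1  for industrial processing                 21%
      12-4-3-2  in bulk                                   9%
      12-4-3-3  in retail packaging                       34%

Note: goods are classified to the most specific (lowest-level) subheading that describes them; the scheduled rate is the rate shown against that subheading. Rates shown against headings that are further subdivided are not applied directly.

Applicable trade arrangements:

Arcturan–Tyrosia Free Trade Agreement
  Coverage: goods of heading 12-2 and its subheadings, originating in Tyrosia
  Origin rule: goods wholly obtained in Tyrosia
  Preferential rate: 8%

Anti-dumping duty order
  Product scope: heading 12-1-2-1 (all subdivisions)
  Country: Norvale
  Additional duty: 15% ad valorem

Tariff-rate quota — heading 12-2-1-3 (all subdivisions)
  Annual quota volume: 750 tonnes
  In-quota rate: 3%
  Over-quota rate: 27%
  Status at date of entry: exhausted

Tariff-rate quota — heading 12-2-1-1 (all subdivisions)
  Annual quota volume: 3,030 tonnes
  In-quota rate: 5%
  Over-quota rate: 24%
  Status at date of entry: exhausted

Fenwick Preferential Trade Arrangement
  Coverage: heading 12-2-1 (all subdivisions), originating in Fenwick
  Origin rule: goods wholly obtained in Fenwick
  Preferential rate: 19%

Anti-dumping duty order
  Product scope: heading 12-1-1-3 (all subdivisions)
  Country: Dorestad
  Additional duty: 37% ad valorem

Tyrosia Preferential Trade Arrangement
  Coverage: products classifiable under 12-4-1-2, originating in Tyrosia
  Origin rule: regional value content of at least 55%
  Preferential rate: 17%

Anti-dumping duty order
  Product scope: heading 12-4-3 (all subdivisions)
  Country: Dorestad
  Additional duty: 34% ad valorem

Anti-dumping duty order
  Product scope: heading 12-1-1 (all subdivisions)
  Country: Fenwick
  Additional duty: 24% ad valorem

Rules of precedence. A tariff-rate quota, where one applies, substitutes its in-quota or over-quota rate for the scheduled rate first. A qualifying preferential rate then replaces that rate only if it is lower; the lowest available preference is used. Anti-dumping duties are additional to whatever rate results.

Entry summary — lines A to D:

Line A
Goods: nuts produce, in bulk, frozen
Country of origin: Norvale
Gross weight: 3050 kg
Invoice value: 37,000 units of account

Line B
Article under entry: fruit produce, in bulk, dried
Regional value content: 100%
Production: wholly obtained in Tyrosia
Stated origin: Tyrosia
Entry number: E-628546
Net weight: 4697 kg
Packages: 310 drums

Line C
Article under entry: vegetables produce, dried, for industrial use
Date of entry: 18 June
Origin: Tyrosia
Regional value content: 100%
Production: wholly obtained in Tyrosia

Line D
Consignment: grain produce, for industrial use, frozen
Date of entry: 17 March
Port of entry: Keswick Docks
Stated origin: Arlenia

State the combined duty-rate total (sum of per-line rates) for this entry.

57%

Line A: nuts → 12-3; frozen → 12-3-1; in bulk → 12-3-1-1. Scheduled 11%. No special measure applies. → 11%.
Line B: fruit → 12-2; dried → 12-2-2; in bulk → 12-2-2-1. Scheduled 3%. Tyrosia agreement on 12-2: wholly obtained → 8% available; Tyrosia agreement on 12-4-1-2: 12-2-2-1 not covered; preference 8% not lower than 3% → no reduction. → 3%.
Line C: vegetables → 12-1; dried → 12-1-3; for industrial use → 12-1-3-2. Scheduled 22%. Tyrosia agreement on 12-2: 12-1-3-2 not covered; Tyrosia agreement on 12-4-1-2: 12-1-3-2 not covered. → 22%.
Line D: grain → 12-4; frozen → 12-4-3; for industrial use → 12-4-3-1. Scheduled 21%. No special measure applies. → 21%.
Sum: 11% + 3% + 22% + 21% = 57%.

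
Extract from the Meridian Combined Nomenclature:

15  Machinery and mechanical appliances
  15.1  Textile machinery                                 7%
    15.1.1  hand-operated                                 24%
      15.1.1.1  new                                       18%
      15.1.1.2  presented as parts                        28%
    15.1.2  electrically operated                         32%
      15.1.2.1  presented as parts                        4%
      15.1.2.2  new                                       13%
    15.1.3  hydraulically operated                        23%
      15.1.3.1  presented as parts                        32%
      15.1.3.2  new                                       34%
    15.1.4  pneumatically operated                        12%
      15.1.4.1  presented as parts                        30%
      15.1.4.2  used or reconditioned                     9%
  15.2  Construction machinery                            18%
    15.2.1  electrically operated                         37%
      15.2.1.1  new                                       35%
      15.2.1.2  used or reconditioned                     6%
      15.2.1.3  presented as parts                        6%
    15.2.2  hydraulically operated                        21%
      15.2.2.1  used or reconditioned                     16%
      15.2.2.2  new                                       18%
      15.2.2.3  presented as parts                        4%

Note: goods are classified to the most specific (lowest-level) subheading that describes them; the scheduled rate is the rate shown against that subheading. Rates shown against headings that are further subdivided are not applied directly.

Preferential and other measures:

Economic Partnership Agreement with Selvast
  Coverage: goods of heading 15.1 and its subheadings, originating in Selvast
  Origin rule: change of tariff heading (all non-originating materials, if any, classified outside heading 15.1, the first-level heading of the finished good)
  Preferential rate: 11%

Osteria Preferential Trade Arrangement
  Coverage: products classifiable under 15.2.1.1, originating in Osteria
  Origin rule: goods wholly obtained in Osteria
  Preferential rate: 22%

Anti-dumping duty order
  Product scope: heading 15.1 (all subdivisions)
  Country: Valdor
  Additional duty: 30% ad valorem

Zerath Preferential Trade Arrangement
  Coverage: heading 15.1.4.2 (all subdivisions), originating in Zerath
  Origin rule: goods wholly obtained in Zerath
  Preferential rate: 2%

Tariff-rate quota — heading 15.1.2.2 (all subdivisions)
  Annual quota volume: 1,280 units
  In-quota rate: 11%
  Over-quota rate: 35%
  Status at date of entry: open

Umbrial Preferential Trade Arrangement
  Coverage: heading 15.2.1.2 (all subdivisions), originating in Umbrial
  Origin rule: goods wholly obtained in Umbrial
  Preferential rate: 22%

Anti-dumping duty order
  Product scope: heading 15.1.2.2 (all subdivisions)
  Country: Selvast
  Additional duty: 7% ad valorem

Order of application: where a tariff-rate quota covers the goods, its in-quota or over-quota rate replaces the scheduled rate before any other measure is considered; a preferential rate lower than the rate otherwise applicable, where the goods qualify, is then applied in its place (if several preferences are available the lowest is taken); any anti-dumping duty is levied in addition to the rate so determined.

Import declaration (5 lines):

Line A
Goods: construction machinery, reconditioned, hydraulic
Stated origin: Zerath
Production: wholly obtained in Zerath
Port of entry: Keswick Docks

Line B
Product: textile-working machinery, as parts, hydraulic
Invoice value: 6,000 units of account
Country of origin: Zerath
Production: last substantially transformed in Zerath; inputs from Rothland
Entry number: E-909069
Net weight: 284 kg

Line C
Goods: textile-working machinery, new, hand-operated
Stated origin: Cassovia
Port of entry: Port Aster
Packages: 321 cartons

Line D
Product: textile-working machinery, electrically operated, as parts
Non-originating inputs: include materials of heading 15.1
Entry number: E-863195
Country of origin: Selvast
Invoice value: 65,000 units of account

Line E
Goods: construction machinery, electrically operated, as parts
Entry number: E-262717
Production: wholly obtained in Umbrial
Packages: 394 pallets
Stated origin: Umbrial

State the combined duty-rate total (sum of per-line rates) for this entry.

Line A: construction → 15.2; hydraulic → 15.2.2; reconditioned → 15.2.2.1. Scheduled 16%. Zerath agreement on 15.1.4.2: 15.2.2.1 not covered. → 16%.
Line B: textile-working → 15.1; hydraulic → 15.1.3; as parts → 15.1.3.1. Scheduled 32%. Zerath agreement on 15.1.4.2: 15.1.3.1 not covered. → 32%.
Line C: textile-working → 15.1; hand-operated → 15.1.1; new → 15.1.1.1. Scheduled 18%. No special measure applies. → 18%.
Line D: textile-working → 15.1; electrically operated → 15.1.2; as parts → 15.1.2.1. Scheduled 4%. Selvast agreement on 15.1: CTH not met. → 4%.
Line E: construction → 15.2; electrically operated → 15.2.1; as parts → 15.2.1.3. Scheduled 6%. Umbrial agreement on 15.2.1.2: 15.2.1.3 not covered. → 6%.
Sum: 16% + 32% + 18% + 4% + 6% = 76%.

76%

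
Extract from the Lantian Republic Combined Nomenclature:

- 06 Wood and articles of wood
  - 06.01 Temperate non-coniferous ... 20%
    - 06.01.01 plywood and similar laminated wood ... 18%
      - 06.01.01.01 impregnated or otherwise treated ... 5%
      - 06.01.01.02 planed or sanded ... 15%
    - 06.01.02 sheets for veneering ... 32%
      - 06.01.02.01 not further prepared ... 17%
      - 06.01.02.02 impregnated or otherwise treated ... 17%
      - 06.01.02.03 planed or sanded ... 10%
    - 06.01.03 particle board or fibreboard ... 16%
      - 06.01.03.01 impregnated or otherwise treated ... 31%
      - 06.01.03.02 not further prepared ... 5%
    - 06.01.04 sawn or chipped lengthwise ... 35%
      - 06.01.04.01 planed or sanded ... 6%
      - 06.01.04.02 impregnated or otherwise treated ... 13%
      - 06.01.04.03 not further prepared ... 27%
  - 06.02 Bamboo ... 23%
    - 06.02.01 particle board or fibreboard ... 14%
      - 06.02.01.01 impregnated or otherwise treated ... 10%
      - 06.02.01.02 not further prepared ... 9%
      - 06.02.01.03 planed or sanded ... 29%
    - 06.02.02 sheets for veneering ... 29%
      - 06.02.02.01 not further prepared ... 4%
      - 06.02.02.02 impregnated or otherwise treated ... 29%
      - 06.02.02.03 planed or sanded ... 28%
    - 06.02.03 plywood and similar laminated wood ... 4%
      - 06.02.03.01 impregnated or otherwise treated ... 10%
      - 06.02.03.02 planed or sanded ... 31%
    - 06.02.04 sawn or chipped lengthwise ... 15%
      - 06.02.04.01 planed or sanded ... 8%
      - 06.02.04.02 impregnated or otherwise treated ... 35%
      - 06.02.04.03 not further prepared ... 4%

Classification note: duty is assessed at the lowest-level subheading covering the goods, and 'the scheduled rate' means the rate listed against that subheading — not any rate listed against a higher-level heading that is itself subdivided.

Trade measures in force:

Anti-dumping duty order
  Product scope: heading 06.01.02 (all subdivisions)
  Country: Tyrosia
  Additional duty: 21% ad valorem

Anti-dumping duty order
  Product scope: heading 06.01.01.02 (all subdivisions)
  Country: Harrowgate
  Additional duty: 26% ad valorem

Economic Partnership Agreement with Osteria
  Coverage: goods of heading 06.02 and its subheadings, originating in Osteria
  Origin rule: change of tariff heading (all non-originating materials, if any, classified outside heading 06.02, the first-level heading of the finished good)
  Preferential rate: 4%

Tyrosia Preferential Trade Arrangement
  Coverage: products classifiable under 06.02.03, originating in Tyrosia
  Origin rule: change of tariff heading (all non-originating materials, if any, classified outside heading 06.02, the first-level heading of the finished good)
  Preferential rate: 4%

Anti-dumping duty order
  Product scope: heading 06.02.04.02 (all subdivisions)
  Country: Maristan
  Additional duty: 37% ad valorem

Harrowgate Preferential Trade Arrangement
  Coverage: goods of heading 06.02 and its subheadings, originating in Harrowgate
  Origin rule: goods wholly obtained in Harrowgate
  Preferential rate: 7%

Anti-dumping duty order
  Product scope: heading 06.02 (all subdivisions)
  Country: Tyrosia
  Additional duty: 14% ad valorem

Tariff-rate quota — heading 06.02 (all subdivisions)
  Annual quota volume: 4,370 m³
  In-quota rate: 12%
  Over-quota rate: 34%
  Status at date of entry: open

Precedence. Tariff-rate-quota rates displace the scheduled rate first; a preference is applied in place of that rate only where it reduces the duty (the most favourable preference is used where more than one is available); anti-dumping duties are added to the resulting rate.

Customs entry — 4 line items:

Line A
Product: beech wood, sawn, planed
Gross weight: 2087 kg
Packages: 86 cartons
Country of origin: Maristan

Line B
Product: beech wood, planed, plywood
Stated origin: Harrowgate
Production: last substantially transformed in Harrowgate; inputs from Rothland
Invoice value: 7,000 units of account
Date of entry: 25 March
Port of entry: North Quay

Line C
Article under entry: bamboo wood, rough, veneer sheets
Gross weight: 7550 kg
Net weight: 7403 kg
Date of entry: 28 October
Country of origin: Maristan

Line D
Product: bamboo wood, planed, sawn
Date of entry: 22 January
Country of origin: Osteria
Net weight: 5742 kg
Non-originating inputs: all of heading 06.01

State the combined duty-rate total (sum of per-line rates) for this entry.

Line A: beech → 06.01; sawn → 06.01.04; planed → 06.01.04.01. Scheduled 6%. No special measure applies. → 6%.
Line B: beech → 06.01; plywood → 06.01.01; planed → 06.01.01.02. Scheduled 15%. Harrowgate agreement on 06.02: 06.01.01.02 not covered; anti-dumping (Harrowgate, 06.01.01.02): +26%; total 15% + 26% = 41%. → 41%.
Line C: bamboo → 06.02; veneer sheets → 06.02.02; rough → 06.02.02.01. Scheduled 4%. quota on 06.02 open → in-quota 12%. → 12%.
Line D: bamboo → 06.02; sawn → 06.02.04; planed → 06.02.04.01. Scheduled 8%. quota on 06.02 open → in-quota 12%; Osteria agreement on 06.02: CTH met → 4% available; preferential 4%. → 4%.
Sum: 6% + 41% + 12% + 4% = 63%.

63%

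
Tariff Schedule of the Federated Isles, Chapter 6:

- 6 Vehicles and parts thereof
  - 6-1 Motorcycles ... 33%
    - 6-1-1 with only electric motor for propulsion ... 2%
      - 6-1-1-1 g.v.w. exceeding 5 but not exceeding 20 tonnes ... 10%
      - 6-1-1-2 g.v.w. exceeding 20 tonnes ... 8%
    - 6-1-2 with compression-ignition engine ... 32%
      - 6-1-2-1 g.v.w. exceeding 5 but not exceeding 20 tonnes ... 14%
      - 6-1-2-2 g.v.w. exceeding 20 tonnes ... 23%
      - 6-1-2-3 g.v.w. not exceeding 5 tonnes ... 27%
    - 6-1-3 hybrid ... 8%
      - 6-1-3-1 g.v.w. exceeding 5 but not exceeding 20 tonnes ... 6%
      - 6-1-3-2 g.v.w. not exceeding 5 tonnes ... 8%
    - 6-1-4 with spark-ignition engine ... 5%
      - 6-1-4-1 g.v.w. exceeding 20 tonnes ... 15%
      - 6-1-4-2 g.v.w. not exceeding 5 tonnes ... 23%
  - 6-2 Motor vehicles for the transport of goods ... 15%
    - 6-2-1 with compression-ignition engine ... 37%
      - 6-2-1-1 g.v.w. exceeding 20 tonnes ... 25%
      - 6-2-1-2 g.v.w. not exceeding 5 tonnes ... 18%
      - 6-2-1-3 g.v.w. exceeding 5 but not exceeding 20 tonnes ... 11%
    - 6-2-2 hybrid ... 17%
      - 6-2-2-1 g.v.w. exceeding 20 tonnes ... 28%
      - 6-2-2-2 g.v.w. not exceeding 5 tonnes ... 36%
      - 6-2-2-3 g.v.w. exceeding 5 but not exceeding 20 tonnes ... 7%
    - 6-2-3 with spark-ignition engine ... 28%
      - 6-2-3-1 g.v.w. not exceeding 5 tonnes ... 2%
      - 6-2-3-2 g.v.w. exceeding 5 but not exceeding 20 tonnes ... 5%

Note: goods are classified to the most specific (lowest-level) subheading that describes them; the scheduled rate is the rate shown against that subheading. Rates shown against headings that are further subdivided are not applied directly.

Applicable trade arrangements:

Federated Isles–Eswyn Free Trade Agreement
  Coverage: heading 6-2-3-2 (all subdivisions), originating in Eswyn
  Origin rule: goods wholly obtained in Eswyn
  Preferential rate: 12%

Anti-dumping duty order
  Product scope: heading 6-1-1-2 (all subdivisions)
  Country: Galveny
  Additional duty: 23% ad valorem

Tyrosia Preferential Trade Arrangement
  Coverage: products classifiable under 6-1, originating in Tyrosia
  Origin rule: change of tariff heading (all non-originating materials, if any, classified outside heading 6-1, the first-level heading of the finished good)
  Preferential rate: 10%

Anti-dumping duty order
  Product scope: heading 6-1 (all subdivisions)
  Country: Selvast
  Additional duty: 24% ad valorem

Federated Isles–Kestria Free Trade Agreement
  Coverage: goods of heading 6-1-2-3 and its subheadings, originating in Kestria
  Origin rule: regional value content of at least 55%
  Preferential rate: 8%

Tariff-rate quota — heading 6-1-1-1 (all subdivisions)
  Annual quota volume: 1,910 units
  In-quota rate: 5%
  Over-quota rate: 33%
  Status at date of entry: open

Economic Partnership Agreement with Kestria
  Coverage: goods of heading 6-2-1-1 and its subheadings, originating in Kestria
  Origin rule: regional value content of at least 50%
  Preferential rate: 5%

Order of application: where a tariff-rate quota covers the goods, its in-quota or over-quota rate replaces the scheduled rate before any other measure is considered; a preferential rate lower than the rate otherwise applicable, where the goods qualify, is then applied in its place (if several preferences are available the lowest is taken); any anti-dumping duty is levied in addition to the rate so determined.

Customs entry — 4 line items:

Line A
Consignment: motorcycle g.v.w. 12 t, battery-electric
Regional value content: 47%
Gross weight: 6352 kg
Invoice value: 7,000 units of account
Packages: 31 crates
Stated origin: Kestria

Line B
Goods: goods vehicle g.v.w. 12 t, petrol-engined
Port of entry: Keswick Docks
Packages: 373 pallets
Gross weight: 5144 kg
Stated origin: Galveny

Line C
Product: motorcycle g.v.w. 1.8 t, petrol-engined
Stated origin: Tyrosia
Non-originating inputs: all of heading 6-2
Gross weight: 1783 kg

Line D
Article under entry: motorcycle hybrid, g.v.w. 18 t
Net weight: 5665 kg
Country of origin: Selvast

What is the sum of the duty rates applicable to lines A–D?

Line A: motorcycle → 6-1; battery-electric → 6-1-1; g.v.w. 12 t → 6-1-1-1. Scheduled 10%. quota on 6-1-1-1 open → in-quota 5%; Kestria agreement on 6-1-2-3: 6-1-1-1 not covered; Kestria agreement on 6-2-1-1: 6-1-1-1 not covered. → 5%.
Line B: goods vehicle → 6-2; petrol-engined → 6-2-3; g.v.w. 12 t → 6-2-3-2. Scheduled 5%. No special measure applies. → 5%.
Line C: motorcycle → 6-1; petrol-engined → 6-1-4; g.v.w. 1.8 t → 6-1-4-2. Scheduled 23%. Tyrosia agreement on 6-1: CTH met → 10% available; preferential 10%. → 10%.
Line D: motorcycle → 6-1; hybrid → 6-1-3; g.v.w. 18 t → 6-1-3-1. Scheduled 6%. anti-dumping (Selvast, 6-1): +24%; total 6% + 24% = 30%. → 30%.
Sum: 5% + 5% + 10% + 30% = 50%.

50%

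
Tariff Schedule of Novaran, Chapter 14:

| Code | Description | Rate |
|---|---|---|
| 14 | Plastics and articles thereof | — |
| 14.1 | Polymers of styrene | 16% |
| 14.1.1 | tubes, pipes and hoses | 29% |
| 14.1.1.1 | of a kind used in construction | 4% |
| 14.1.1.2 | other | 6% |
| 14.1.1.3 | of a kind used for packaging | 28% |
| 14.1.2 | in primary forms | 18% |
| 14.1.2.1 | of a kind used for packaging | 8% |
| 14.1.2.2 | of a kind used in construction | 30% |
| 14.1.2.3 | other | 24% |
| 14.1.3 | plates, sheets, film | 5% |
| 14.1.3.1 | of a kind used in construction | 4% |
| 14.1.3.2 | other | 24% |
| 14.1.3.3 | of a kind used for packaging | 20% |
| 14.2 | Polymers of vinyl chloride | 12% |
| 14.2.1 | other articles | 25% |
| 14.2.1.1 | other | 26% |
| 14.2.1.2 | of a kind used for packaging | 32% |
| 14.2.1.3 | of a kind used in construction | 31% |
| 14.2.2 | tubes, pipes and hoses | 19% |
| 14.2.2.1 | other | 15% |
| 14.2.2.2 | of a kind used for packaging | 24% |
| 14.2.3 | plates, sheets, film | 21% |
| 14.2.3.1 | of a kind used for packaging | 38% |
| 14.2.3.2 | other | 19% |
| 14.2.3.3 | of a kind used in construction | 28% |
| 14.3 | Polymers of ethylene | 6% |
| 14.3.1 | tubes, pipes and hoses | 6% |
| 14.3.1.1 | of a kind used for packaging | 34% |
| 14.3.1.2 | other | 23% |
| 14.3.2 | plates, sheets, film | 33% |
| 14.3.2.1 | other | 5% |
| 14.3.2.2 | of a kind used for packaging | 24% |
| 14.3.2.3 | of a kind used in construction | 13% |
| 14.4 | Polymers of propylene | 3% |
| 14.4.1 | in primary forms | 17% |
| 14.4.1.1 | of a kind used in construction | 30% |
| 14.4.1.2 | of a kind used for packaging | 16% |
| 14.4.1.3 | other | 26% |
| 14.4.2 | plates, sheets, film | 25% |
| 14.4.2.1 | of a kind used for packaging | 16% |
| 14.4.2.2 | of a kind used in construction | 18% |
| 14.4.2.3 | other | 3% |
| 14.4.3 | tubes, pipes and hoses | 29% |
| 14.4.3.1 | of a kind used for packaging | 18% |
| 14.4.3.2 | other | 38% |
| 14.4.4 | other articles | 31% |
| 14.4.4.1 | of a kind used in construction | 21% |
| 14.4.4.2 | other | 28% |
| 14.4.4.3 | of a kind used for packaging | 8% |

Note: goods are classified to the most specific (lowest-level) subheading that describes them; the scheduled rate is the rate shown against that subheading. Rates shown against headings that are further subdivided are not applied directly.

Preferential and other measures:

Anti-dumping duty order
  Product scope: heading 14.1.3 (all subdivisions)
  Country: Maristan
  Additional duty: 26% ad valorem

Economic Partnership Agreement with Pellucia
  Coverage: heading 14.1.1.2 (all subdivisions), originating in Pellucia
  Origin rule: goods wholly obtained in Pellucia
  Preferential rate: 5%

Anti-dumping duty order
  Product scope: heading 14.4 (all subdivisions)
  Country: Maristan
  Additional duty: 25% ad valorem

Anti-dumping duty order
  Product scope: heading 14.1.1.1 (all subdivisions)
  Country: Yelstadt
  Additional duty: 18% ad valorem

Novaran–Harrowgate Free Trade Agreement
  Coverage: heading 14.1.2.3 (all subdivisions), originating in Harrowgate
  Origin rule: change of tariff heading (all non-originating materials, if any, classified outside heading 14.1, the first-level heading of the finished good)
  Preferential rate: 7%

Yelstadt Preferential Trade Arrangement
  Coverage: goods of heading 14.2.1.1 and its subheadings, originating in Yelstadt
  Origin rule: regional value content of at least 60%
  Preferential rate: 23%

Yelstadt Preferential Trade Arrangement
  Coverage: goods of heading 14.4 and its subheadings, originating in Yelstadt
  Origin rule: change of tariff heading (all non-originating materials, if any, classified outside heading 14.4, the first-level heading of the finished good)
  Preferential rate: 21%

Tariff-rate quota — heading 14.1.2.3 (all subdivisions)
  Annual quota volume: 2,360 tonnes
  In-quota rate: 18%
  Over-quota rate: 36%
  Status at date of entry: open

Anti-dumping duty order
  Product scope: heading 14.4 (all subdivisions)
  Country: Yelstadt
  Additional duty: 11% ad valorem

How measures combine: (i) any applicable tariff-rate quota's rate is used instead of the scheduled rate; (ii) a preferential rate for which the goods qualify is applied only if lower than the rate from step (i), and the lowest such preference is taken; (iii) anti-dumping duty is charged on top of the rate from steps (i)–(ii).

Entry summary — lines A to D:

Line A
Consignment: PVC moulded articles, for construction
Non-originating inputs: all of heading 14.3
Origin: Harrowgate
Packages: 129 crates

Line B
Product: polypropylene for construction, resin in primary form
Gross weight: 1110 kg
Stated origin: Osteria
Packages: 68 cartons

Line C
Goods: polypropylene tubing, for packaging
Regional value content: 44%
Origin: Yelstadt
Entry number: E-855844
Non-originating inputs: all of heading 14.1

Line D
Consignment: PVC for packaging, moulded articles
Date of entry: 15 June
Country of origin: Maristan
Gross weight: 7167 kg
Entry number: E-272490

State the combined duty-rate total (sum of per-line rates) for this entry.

Line A: PVC → 14.2; moulded articles → 14.2.1; for construction → 14.2.1.3. Scheduled 31%. Harrowgate agreement on 14.1.2.3: 14.2.1.3 not covered. → 31%.
Line B: polypropylene → 14.4; resin in primary form → 14.4.1; for construction → 14.4.1.1. Scheduled 30%. No special measure applies. → 30%.
Line C: polypropylene → 14.4; tubing → 14.4.3; for packaging → 14.4.3.1. Scheduled 18%. Yelstadt agreement on 14.2.1.1: 14.4.3.1 not covered; Yelstadt agreement on 14.4: CTH met → 21% available; preference 21% not lower than 18% → no reduction; anti-dumping (Yelstadt, 14.4): +11%; total 18% + 11% = 29%. → 29%.
Line D: PVC → 14.2; moulded articles → 14.2.1; for packaging → 14.2.1.2. Scheduled 32%. No special measure applies. → 32%.
Sum: 31% + 30% + 29% + 32% = 122%.

122%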